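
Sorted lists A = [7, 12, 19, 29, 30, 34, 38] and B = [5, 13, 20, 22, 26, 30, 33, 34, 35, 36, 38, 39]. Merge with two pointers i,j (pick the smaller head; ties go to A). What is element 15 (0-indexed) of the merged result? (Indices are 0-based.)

merged[15] = 36

[i=0,j=0] A[i]=7>B[j]=5 take 5 → j++
[i=0,j=1] A[i]=7<=B[j]=13 take 7 → i++
[i=1,j=1] A[i]=12<=B[j]=13 take 12 → i++
[i=2,j=1] A[i]=19>B[j]=13 take 13 → j++
[i=2,j=2] A[i]=19<=B[j]=20 take 19 → i++
[i=3,j=2] A[i]=29>B[j]=20 take 20 → j++
[i=3,j=3] A[i]=29>B[j]=22 take 22 → j++
[i=3,j=4] A[i]=29>B[j]=26 take 26 → j++
[i=3,j=5] A[i]=29<=B[j]=30 take 29 → i++
[i=4,j=5] A[i]=30<=B[j]=30 take 30 → i++
[i=5,j=5] A[i]=34>B[j]=30 take 30 → j++
[i=5,j=6] A[i]=34>B[j]=33 take 33 → j++
[i=5,j=7] A[i]=34<=B[j]=34 take 34 → i++
[i=6,j=7] A[i]=38>B[j]=34 take 34 → j++
[i=6,j=8] A[i]=38>B[j]=35 take 35 → j++
[i=6,j=9] A[i]=38>B[j]=36 take 36 → j++
[i=6,j=10] A[i]=38<=B[j]=38 take 38 → i++
[i=7,j=10] A done, take B[j]=38 → j++
[i=7,j=11] A done, take B[j]=39 → j++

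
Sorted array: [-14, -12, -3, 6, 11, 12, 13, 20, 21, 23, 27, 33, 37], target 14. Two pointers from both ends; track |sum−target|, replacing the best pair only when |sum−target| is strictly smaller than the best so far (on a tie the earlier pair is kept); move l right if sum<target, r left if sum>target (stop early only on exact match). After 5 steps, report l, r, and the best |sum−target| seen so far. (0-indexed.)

l=0 r=12: -14+37=23 d=9 *, r--
l=0 r=11: -14+33=19 d=5 *, r--
l=0 r=10: -14+27=13 d=1 *, l++
l=1 r=10: -12+27=15 d=1, r--
l=1 r=9: -12+23=11 d=3, l++

l=2, r=9, best |Δ|=1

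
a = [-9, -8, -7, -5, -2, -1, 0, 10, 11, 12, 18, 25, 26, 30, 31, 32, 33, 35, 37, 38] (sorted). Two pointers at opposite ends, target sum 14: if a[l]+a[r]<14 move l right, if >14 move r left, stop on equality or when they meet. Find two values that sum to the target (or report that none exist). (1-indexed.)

no pair

[1,20] -9+38=29 >14 → r--
[1,19] -9+37=28 >14 → r--
[1,18] -9+35=26 >14 → r--
[1,17] -9+33=24 >14 → r--
[1,16] -9+32=23 >14 → r--
[1,15] -9+31=22 >14 → r--
[1,14] -9+30=21 >14 → r--
[1,13] -9+26=17 >14 → r--
[1,12] -9+25=16 >14 → r--
[1,11] -9+18=9 <14 → l++
[2,11] -8+18=10 <14 → l++
[3,11] -7+18=11 <14 → l++
[4,11] -5+18=13 <14 → l++
[5,11] -2+18=16 >14 → r--
[5,10] -2+12=10 <14 → l++
[6,10] -1+12=11 <14 → l++
[7,10] 0+12=12 <14 → l++
[8,10] 10+12=22 >14 → r--
[8,9] 10+11=21 >14 → r--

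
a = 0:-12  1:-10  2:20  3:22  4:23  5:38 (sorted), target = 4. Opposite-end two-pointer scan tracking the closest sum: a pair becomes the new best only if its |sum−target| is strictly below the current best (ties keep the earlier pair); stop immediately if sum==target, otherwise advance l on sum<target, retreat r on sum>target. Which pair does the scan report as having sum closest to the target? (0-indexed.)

pair (-12, 20) with sum 8 (|Δ|=4)

[0,5] -12+38=26 d=22 * → r--
[0,4] -12+23=11 d=7 * → r--
[0,3] -12+22=10 d=6 * → r--
[0,2] -12+20=8 d=4 * → r--
[0,1] -12+-10=-22 d=26 → l++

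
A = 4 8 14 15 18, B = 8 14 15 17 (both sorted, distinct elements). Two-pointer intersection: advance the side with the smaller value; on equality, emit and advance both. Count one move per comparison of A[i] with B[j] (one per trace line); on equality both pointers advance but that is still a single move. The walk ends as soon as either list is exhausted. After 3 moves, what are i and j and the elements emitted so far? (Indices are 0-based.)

i=3, j=2, emitted=[8, 14]

[i=0,j=0] 4<8 → i++
[i=1,j=0] 8==8 emit → i++,j++
[i=2,j=1] 14==14 emit → i++,j++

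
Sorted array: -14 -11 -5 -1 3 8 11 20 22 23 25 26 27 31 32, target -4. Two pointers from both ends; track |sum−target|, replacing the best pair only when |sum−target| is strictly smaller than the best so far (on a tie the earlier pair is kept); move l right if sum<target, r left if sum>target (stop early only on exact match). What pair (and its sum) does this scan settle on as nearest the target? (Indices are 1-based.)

l=1 r=15: -14+32=18 d=22 *, r--
l=1 r=14: -14+31=17 d=21 *, r--
l=1 r=13: -14+27=13 d=17 *, r--
l=1 r=12: -14+26=12 d=16 *, r--
l=1 r=11: -14+25=11 d=15 *, r--
l=1 r=10: -14+23=9 d=13 *, r--
l=1 r=9: -14+22=8 d=12 *, r--
l=1 r=8: -14+20=6 d=10 *, r--
l=1 r=7: -14+11=-3 d=1 *, r--
l=1 r=6: -14+8=-6 d=2, l++
l=2 r=6: -11+8=-3 d=1, r--
l=2 r=5: -11+3=-8 d=4, l++
l=3 r=5: -5+3=-2 d=2, r--
l=3 r=4: -5+-1=-6 d=2, l++

pair (-14, 11) with sum -3 (|Δ|=1)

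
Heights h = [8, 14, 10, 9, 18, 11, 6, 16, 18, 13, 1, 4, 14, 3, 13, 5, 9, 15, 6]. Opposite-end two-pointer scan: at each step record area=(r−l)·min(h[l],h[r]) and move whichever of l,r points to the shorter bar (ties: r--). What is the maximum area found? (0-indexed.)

l=0 r=18: min(8,6)*18=108 best=108 *, r--
l=0 r=17: min(8,15)*17=136 best=136 *, l++
l=1 r=17: min(14,15)*16=224 best=224 *, l++
l=2 r=17: min(10,15)*15=150 best=224, l++
l=3 r=17: min(9,15)*14=126 best=224, l++
l=4 r=17: min(18,15)*13=195 best=224, r--
l=4 r=16: min(18,9)*12=108 best=224, r--
l=4 r=15: min(18,5)*11=55 best=224, r--
l=4 r=14: min(18,13)*10=130 best=224, r--
l=4 r=13: min(18,3)*9=27 best=224, r--
l=4 r=12: min(18,14)*8=112 best=224, r--
l=4 r=11: min(18,4)*7=28 best=224, r--
l=4 r=10: min(18,1)*6=6 best=224, r--
l=4 r=9: min(18,13)*5=65 best=224, r--
l=4 r=8: min(18,18)*4=72 best=224, r--
l=4 r=7: min(18,16)*3=48 best=224, r--
l=4 r=6: min(18,6)*2=12 best=224, r--
l=4 r=5: min(18,11)*1=11 best=224, r--

max area = 224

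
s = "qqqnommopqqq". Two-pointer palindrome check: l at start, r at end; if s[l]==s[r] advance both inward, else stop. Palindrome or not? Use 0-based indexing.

not a palindrome (mismatch at 3,8)

[0,11] 'q'=='q' → l++,r--
[1,10] 'q'=='q' → l++,r--
[2,9] 'q'=='q' → l++,r--
[3,8] 'n'!='p' → stop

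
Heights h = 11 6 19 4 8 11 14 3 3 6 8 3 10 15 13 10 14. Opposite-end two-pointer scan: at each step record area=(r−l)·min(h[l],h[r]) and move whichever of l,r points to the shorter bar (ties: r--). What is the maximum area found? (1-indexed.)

l=1 r=17: min(11,14)*16=176 best=176 *, l++
l=2 r=17: min(6,14)*15=90 best=176, l++
l=3 r=17: min(19,14)*14=196 best=196 *, r--
l=3 r=16: min(19,10)*13=130 best=196, r--
l=3 r=15: min(19,13)*12=156 best=196, r--
l=3 r=14: min(19,15)*11=165 best=196, r--
l=3 r=13: min(19,10)*10=100 best=196, r--
l=3 r=12: min(19,3)*9=27 best=196, r--
l=3 r=11: min(19,8)*8=64 best=196, r--
l=3 r=10: min(19,6)*7=42 best=196, r--
l=3 r=9: min(19,3)*6=18 best=196, r--
l=3 r=8: min(19,3)*5=15 best=196, r--
l=3 r=7: min(19,14)*4=56 best=196, r--
l=3 r=6: min(19,11)*3=33 best=196, r--
l=3 r=5: min(19,8)*2=16 best=196, r--
l=3 r=4: min(19,4)*1=4 best=196, r--

max area = 196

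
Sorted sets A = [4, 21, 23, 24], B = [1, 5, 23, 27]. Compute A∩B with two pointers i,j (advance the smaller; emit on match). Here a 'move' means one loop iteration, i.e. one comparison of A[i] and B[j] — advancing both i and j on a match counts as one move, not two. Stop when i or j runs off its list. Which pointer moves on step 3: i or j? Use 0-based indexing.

j

i=0 j=0: 4>1, j++
i=0 j=1: 4<5, i++
i=1 j=1: 21>5, j++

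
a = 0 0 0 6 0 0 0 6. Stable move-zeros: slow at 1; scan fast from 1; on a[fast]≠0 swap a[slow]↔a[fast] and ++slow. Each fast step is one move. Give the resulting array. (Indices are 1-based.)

(s=1,f=1) a[fast]=0 → fast++
(s=1,f=2) a[fast]=0 → fast++
(s=1,f=3) a[fast]=0 → fast++
(s=1,f=4) a[fast]=6≠0 swap→a[1]=6 → slow++,fast++
(s=2,f=5) a[fast]=0 → fast++
(s=2,f=6) a[fast]=0 → fast++
(s=2,f=7) a[fast]=0 → fast++
(s=2,f=8) a[fast]=6≠0 swap→a[2]=6 → slow++,fast++

[6, 6, 0, 0, 0, 0, 0, 0]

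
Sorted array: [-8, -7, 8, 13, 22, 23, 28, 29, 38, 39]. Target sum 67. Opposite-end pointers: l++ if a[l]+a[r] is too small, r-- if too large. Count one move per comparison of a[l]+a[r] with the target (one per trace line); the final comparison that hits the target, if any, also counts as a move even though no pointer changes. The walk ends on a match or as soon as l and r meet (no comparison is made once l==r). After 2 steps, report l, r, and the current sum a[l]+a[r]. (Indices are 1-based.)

l=3, r=10, sum=47

l=1 r=10: -8+39=31 <67, l++
l=2 r=10: -7+39=32 <67, l++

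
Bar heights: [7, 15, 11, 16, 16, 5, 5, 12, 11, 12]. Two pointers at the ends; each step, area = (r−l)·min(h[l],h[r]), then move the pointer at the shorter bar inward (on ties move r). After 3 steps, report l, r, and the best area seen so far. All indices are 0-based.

l=1, r=7, best area=96

[0,9] min(7,12)*9=63 best=63 * → l++
[1,9] min(15,12)*8=96 best=96 * → r--
[1,8] min(15,11)*7=77 best=96 → r--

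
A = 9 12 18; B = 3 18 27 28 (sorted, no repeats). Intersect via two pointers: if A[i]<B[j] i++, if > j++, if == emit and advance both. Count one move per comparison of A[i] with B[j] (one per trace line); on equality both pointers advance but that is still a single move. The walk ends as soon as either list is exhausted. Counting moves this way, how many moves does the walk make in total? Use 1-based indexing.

i=1 j=1: 9>3, j++
i=1 j=2: 9<18, i++
i=2 j=2: 12<18, i++
i=3 j=2: 18==18 emit, i++,j++

4 moves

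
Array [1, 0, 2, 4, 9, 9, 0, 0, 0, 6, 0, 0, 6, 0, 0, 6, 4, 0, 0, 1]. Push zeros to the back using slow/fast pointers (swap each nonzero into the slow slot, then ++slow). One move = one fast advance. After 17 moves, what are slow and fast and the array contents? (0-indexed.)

slow=9, fast=17, a=[1, 2, 4, 9, 9, 6, 6, 6, 4, 0, 0, 0, 0, 0, 0, 0, 0, 0, 0, 1]

slow=0 fast=0: a[fast]=1≠0 swap→a[0]=1, slow++,fast++
slow=1 fast=1: a[fast]=0, fast++
slow=1 fast=2: a[fast]=2≠0 swap→a[1]=2, slow++,fast++
slow=2 fast=3: a[fast]=4≠0 swap→a[2]=4, slow++,fast++
slow=3 fast=4: a[fast]=9≠0 swap→a[3]=9, slow++,fast++
slow=4 fast=5: a[fast]=9≠0 swap→a[4]=9, slow++,fast++
slow=5 fast=6: a[fast]=0, fast++
slow=5 fast=7: a[fast]=0, fast++
slow=5 fast=8: a[fast]=0, fast++
slow=5 fast=9: a[fast]=6≠0 swap→a[5]=6, slow++,fast++
slow=6 fast=10: a[fast]=0, fast++
slow=6 fast=11: a[fast]=0, fast++
slow=6 fast=12: a[fast]=6≠0 swap→a[6]=6, slow++,fast++
slow=7 fast=13: a[fast]=0, fast++
slow=7 fast=14: a[fast]=0, fast++
slow=7 fast=15: a[fast]=6≠0 swap→a[7]=6, slow++,fast++
slow=8 fast=16: a[fast]=4≠0 swap→a[8]=4, slow++,fast++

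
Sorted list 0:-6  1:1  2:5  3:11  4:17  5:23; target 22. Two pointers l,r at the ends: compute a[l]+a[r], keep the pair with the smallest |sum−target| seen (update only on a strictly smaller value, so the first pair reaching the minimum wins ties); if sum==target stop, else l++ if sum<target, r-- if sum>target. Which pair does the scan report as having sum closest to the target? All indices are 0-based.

pair (5, 17) with sum 22 (|Δ|=0)

[0,5] -6+23=17 d=5 * → l++
[1,5] 1+23=24 d=2 * → r--
[1,4] 1+17=18 d=4 → l++
[2,4] 5+17=22 d=0 * → stop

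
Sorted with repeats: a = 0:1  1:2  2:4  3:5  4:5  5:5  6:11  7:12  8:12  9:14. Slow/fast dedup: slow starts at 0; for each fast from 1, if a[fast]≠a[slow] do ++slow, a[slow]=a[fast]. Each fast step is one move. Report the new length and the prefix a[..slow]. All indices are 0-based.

slow=0 fast=1: a[fast]=2≠a[slow]=1 write a[1]=2, slow++,fast++
slow=1 fast=2: a[fast]=4≠a[slow]=2 write a[2]=4, slow++,fast++
slow=2 fast=3: a[fast]=5≠a[slow]=4 write a[3]=5, slow++,fast++
slow=3 fast=4: a[fast]=5=a[slow] dup, fast++
slow=3 fast=5: a[fast]=5=a[slow] dup, fast++
slow=3 fast=6: a[fast]=11≠a[slow]=5 write a[4]=11, slow++,fast++
slow=4 fast=7: a[fast]=12≠a[slow]=11 write a[5]=12, slow++,fast++
slow=5 fast=8: a[fast]=12=a[slow] dup, fast++
slow=5 fast=9: a[fast]=14≠a[slow]=12 write a[6]=14, slow++,fast++

length 7; prefix = [1, 2, 4, 5, 11, 12, 14]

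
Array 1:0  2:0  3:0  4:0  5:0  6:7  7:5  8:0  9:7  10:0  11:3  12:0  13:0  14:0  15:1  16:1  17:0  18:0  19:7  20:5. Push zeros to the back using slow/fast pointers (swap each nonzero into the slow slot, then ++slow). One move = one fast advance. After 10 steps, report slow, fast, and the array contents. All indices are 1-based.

slow=4, fast=11, a=[7, 5, 7, 0, 0, 0, 0, 0, 0, 0, 3, 0, 0, 0, 1, 1, 0, 0, 7, 5]

slow=1 fast=1: a[fast]=0, fast++
slow=1 fast=2: a[fast]=0, fast++
slow=1 fast=3: a[fast]=0, fast++
slow=1 fast=4: a[fast]=0, fast++
slow=1 fast=5: a[fast]=0, fast++
slow=1 fast=6: a[fast]=7≠0 swap→a[1]=7, slow++,fast++
slow=2 fast=7: a[fast]=5≠0 swap→a[2]=5, slow++,fast++
slow=3 fast=8: a[fast]=0, fast++
slow=3 fast=9: a[fast]=7≠0 swap→a[3]=7, slow++,fast++
slow=4 fast=10: a[fast]=0, fast++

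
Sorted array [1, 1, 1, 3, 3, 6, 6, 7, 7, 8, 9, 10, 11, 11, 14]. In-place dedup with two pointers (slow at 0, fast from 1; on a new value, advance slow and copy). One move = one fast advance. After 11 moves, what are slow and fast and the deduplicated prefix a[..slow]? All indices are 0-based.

slow=0 fast=1: a[fast]=1=a[slow] dup, fast++
slow=0 fast=2: a[fast]=1=a[slow] dup, fast++
slow=0 fast=3: a[fast]=3≠a[slow]=1 write a[1]=3, slow++,fast++
slow=1 fast=4: a[fast]=3=a[slow] dup, fast++
slow=1 fast=5: a[fast]=6≠a[slow]=3 write a[2]=6, slow++,fast++
slow=2 fast=6: a[fast]=6=a[slow] dup, fast++
slow=2 fast=7: a[fast]=7≠a[slow]=6 write a[3]=7, slow++,fast++
slow=3 fast=8: a[fast]=7=a[slow] dup, fast++
slow=3 fast=9: a[fast]=8≠a[slow]=7 write a[4]=8, slow++,fast++
slow=4 fast=10: a[fast]=9≠a[slow]=8 write a[5]=9, slow++,fast++
slow=5 fast=11: a[fast]=10≠a[slow]=9 write a[6]=10, slow++,fast++

slow=6, fast=12, prefix=[1, 3, 6, 7, 8, 9, 10]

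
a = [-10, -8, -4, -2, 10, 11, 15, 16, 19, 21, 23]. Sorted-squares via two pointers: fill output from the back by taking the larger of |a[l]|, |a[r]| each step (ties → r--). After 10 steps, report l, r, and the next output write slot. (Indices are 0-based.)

[0,10] |-10|<=|23| out[10]=529 → r--
[0,9] |-10|<=|21| out[9]=441 → r--
[0,8] |-10|<=|19| out[8]=361 → r--
[0,7] |-10|<=|16| out[7]=256 → r--
[0,6] |-10|<=|15| out[6]=225 → r--
[0,5] |-10|<=|11| out[5]=121 → r--
[0,4] |-10|<=|10| out[4]=100 → r--
[0,3] |-10|>|-2| out[3]=100 → l++
[1,3] |-8|>|-2| out[2]=64 → l++
[2,3] |-4|>|-2| out[1]=16 → l++

l=3, r=3, next write slot=0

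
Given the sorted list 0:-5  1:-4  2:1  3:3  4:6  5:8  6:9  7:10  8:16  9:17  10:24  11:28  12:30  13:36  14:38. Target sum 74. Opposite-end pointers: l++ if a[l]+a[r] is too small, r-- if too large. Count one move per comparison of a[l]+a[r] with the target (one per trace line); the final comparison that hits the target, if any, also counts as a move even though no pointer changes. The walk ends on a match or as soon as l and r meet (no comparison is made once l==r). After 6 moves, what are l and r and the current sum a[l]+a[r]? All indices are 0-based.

l=6, r=14, sum=47

l=0 r=14: -5+38=33 <74, l++
l=1 r=14: -4+38=34 <74, l++
l=2 r=14: 1+38=39 <74, l++
l=3 r=14: 3+38=41 <74, l++
l=4 r=14: 6+38=44 <74, l++
l=5 r=14: 8+38=46 <74, l++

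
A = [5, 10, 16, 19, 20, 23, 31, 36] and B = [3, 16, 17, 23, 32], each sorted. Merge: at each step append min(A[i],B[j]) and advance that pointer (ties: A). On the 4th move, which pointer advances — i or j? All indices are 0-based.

i=0 j=0: A[i]=5>B[j]=3 take 3, j++
i=0 j=1: A[i]=5<=B[j]=16 take 5, i++
i=1 j=1: A[i]=10<=B[j]=16 take 10, i++
i=2 j=1: A[i]=16<=B[j]=16 take 16, i++

i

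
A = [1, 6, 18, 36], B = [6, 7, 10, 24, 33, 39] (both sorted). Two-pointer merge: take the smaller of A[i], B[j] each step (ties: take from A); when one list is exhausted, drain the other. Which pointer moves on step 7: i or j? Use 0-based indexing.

j

[i=0,j=0] A[i]=1<=B[j]=6 take 1 → i++
[i=1,j=0] A[i]=6<=B[j]=6 take 6 → i++
[i=2,j=0] A[i]=18>B[j]=6 take 6 → j++
[i=2,j=1] A[i]=18>B[j]=7 take 7 → j++
[i=2,j=2] A[i]=18>B[j]=10 take 10 → j++
[i=2,j=3] A[i]=18<=B[j]=24 take 18 → i++
[i=3,j=3] A[i]=36>B[j]=24 take 24 → j++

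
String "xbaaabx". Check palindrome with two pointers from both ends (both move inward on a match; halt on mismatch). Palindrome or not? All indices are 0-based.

l=0 r=6: 'x'=='x', l++,r--
l=1 r=5: 'b'=='b', l++,r--
l=2 r=4: 'a'=='a', l++,r--

palindrome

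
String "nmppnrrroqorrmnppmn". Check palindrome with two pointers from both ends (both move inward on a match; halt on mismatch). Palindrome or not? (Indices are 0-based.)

[0,18] 'n'=='n' → l++,r--
[1,17] 'm'=='m' → l++,r--
[2,16] 'p'=='p' → l++,r--
[3,15] 'p'=='p' → l++,r--
[4,14] 'n'=='n' → l++,r--
[5,13] 'r'!='m' → stop

not a palindrome (mismatch at 5,13)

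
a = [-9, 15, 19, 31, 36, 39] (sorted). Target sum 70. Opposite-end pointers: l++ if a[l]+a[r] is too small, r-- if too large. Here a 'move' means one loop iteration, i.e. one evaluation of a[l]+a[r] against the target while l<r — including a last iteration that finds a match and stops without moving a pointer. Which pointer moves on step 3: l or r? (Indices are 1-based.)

l

[1,6] -9+39=30 <70 → l++
[2,6] 15+39=54 <70 → l++
[3,6] 19+39=58 <70 → l++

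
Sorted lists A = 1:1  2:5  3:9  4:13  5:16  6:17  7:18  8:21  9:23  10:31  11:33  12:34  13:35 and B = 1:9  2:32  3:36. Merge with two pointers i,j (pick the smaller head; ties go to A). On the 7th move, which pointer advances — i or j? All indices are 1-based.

[i=1,j=1] A[i]=1<=B[j]=9 take 1 → i++
[i=2,j=1] A[i]=5<=B[j]=9 take 5 → i++
[i=3,j=1] A[i]=9<=B[j]=9 take 9 → i++
[i=4,j=1] A[i]=13>B[j]=9 take 9 → j++
[i=4,j=2] A[i]=13<=B[j]=32 take 13 → i++
[i=5,j=2] A[i]=16<=B[j]=32 take 16 → i++
[i=6,j=2] A[i]=17<=B[j]=32 take 17 → i++

i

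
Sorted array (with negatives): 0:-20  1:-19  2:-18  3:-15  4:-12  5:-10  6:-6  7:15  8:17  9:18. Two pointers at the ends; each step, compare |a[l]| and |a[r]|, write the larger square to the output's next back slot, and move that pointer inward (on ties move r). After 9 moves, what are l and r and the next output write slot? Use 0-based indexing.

[0,9] |-20|>|18| out[9]=400 → l++
[1,9] |-19|>|18| out[8]=361 → l++
[2,9] |-18|<=|18| out[7]=324 → r--
[2,8] |-18|>|17| out[6]=324 → l++
[3,8] |-15|<=|17| out[5]=289 → r--
[3,7] |-15|<=|15| out[4]=225 → r--
[3,6] |-15|>|-6| out[3]=225 → l++
[4,6] |-12|>|-6| out[2]=144 → l++
[5,6] |-10|>|-6| out[1]=100 → l++

l=6, r=6, next write slot=0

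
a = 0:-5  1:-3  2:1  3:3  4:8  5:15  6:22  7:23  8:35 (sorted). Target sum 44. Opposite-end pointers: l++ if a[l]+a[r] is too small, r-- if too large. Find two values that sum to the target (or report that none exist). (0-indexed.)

no pair

[0,8] -5+35=30 <44 → l++
[1,8] -3+35=32 <44 → l++
[2,8] 1+35=36 <44 → l++
[3,8] 3+35=38 <44 → l++
[4,8] 8+35=43 <44 → l++
[5,8] 15+35=50 >44 → r--
[5,7] 15+23=38 <44 → l++
[6,7] 22+23=45 >44 → r--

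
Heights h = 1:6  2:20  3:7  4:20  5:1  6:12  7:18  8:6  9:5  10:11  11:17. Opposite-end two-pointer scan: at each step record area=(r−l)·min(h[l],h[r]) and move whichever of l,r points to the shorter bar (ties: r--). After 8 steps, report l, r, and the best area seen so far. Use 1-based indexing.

[1,11] min(6,17)*10=60 best=60 * → l++
[2,11] min(20,17)*9=153 best=153 * → r--
[2,10] min(20,11)*8=88 best=153 → r--
[2,9] min(20,5)*7=35 best=153 → r--
[2,8] min(20,6)*6=36 best=153 → r--
[2,7] min(20,18)*5=90 best=153 → r--
[2,6] min(20,12)*4=48 best=153 → r--
[2,5] min(20,1)*3=3 best=153 → r--

l=2, r=4, best area=153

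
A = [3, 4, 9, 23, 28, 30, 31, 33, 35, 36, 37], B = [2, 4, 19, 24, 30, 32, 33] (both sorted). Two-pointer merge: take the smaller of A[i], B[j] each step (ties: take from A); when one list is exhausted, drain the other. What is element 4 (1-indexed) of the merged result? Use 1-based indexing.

[i=1,j=1] A[i]=3>B[j]=2 take 2 → j++
[i=1,j=2] A[i]=3<=B[j]=4 take 3 → i++
[i=2,j=2] A[i]=4<=B[j]=4 take 4 → i++
[i=3,j=2] A[i]=9>B[j]=4 take 4 → j++
[i=3,j=3] A[i]=9<=B[j]=19 take 9 → i++
[i=4,j=3] A[i]=23>B[j]=19 take 19 → j++
[i=4,j=4] A[i]=23<=B[j]=24 take 23 → i++
[i=5,j=4] A[i]=28>B[j]=24 take 24 → j++
[i=5,j=5] A[i]=28<=B[j]=30 take 28 → i++
[i=6,j=5] A[i]=30<=B[j]=30 take 30 → i++
[i=7,j=5] A[i]=31>B[j]=30 take 30 → j++
[i=7,j=6] A[i]=31<=B[j]=32 take 31 → i++
[i=8,j=6] A[i]=33>B[j]=32 take 32 → j++
[i=8,j=7] A[i]=33<=B[j]=33 take 33 → i++
[i=9,j=7] A[i]=35>B[j]=33 take 33 → j++
[i=9,j=8] B done, take A[i]=35 → i++
[i=10,j=8] B done, take A[i]=36 → i++
[i=11,j=8] B done, take A[i]=37 → i++

merged[4] = 4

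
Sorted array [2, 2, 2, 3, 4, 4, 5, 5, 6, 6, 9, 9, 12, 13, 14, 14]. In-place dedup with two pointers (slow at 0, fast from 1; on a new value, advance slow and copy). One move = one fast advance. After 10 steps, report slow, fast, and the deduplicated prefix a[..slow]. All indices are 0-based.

slow=5, fast=11, prefix=[2, 3, 4, 5, 6, 9]

(s=0,f=1) a[fast]=2=a[slow] dup → fast++
(s=0,f=2) a[fast]=2=a[slow] dup → fast++
(s=0,f=3) a[fast]=3≠a[slow]=2 write a[1]=3 → slow++,fast++
(s=1,f=4) a[fast]=4≠a[slow]=3 write a[2]=4 → slow++,fast++
(s=2,f=5) a[fast]=4=a[slow] dup → fast++
(s=2,f=6) a[fast]=5≠a[slow]=4 write a[3]=5 → slow++,fast++
(s=3,f=7) a[fast]=5=a[slow] dup → fast++
(s=3,f=8) a[fast]=6≠a[slow]=5 write a[4]=6 → slow++,fast++
(s=4,f=9) a[fast]=6=a[slow] dup → fast++
(s=4,f=10) a[fast]=9≠a[slow]=6 write a[5]=9 → slow++,fast++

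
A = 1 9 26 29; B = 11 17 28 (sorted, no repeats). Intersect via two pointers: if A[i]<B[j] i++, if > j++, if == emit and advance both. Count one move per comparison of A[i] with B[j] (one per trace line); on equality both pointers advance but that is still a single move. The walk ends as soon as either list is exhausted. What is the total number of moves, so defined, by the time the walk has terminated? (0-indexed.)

6 moves

i=0 j=0: 1<11, i++
i=1 j=0: 9<11, i++
i=2 j=0: 26>11, j++
i=2 j=1: 26>17, j++
i=2 j=2: 26<28, i++
i=3 j=2: 29>28, j++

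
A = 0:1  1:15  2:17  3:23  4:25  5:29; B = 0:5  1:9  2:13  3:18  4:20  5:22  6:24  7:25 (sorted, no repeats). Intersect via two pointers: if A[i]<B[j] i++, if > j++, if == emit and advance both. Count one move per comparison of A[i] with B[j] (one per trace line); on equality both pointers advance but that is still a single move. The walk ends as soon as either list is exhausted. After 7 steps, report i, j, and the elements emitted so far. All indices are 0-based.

i=0 j=0: 1<5, i++
i=1 j=0: 15>5, j++
i=1 j=1: 15>9, j++
i=1 j=2: 15>13, j++
i=1 j=3: 15<18, i++
i=2 j=3: 17<18, i++
i=3 j=3: 23>18, j++

i=3, j=4, emitted=[]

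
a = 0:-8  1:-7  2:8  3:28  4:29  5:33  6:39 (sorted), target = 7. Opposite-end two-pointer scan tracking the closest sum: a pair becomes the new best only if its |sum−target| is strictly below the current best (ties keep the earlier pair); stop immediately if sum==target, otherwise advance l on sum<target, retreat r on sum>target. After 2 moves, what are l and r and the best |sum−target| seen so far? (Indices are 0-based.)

[0,6] -8+39=31 d=24 * → r--
[0,5] -8+33=25 d=18 * → r--

l=0, r=4, best |Δ|=18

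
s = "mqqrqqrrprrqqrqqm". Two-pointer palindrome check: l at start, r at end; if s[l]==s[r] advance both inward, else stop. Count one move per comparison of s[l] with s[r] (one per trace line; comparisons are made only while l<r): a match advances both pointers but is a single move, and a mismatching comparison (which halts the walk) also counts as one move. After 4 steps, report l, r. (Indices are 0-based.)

l=4, r=12

[0,16] 'm'=='m' → l++,r--
[1,15] 'q'=='q' → l++,r--
[2,14] 'q'=='q' → l++,r--
[3,13] 'r'=='r' → l++,r--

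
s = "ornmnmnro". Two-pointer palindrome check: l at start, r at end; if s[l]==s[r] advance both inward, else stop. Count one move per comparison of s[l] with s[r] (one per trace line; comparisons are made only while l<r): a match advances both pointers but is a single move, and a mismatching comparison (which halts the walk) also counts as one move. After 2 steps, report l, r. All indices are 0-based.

l=2, r=6

[0,8] 'o'=='o' → l++,r--
[1,7] 'r'=='r' → l++,r--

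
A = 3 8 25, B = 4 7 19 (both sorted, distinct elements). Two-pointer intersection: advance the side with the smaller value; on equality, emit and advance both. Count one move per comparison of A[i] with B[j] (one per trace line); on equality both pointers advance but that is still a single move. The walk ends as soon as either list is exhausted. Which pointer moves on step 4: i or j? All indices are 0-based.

i

i=0 j=0: 3<4, i++
i=1 j=0: 8>4, j++
i=1 j=1: 8>7, j++
i=1 j=2: 8<19, i++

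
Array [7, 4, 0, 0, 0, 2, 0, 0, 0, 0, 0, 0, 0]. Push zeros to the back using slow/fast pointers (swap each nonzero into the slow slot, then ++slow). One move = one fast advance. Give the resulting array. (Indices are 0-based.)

[7, 4, 2, 0, 0, 0, 0, 0, 0, 0, 0, 0, 0]

slow=0 fast=0: a[fast]=7≠0 swap→a[0]=7, slow++,fast++
slow=1 fast=1: a[fast]=4≠0 swap→a[1]=4, slow++,fast++
slow=2 fast=2: a[fast]=0, fast++
slow=2 fast=3: a[fast]=0, fast++
slow=2 fast=4: a[fast]=0, fast++
slow=2 fast=5: a[fast]=2≠0 swap→a[2]=2, slow++,fast++
slow=3 fast=6: a[fast]=0, fast++
slow=3 fast=7: a[fast]=0, fast++
slow=3 fast=8: a[fast]=0, fast++
slow=3 fast=9: a[fast]=0, fast++
slow=3 fast=10: a[fast]=0, fast++
slow=3 fast=11: a[fast]=0, fast++
slow=3 fast=12: a[fast]=0, fast++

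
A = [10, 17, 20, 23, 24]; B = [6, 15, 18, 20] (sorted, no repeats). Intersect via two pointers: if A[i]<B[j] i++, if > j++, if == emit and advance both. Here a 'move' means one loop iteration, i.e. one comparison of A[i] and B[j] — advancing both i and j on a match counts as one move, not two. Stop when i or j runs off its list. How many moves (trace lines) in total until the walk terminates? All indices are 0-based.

[i=0,j=0] 10>6 → j++
[i=0,j=1] 10<15 → i++
[i=1,j=1] 17>15 → j++
[i=1,j=2] 17<18 → i++
[i=2,j=2] 20>18 → j++
[i=2,j=3] 20==20 emit → i++,j++

6 moves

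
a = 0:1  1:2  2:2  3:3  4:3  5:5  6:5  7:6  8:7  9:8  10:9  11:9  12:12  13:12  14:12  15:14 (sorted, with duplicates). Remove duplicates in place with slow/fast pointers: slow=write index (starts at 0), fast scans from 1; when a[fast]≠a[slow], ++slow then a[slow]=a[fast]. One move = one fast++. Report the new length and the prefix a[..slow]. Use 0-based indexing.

length 10; prefix = [1, 2, 3, 5, 6, 7, 8, 9, 12, 14]

(s=0,f=1) a[fast]=2≠a[slow]=1 write a[1]=2 → slow++,fast++
(s=1,f=2) a[fast]=2=a[slow] dup → fast++
(s=1,f=3) a[fast]=3≠a[slow]=2 write a[2]=3 → slow++,fast++
(s=2,f=4) a[fast]=3=a[slow] dup → fast++
(s=2,f=5) a[fast]=5≠a[slow]=3 write a[3]=5 → slow++,fast++
(s=3,f=6) a[fast]=5=a[slow] dup → fast++
(s=3,f=7) a[fast]=6≠a[slow]=5 write a[4]=6 → slow++,fast++
(s=4,f=8) a[fast]=7≠a[slow]=6 write a[5]=7 → slow++,fast++
(s=5,f=9) a[fast]=8≠a[slow]=7 write a[6]=8 → slow++,fast++
(s=6,f=10) a[fast]=9≠a[slow]=8 write a[7]=9 → slow++,fast++
(s=7,f=11) a[fast]=9=a[slow] dup → fast++
(s=7,f=12) a[fast]=12≠a[slow]=9 write a[8]=12 → slow++,fast++
(s=8,f=13) a[fast]=12=a[slow] dup → fast++
(s=8,f=14) a[fast]=12=a[slow] dup → fast++
(s=8,f=15) a[fast]=14≠a[slow]=12 write a[9]=14 → slow++,fast++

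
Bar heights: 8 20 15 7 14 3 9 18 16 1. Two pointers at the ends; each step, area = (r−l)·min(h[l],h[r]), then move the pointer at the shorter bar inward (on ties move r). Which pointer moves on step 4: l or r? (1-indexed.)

r

l=1 r=10: min(8,1)*9=9 best=9 *, r--
l=1 r=9: min(8,16)*8=64 best=64 *, l++
l=2 r=9: min(20,16)*7=112 best=112 *, r--
l=2 r=8: min(20,18)*6=108 best=112, r--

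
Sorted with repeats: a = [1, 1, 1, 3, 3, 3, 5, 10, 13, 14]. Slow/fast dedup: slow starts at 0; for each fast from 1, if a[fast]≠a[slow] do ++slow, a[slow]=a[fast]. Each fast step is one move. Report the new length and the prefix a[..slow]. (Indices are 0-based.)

length 6; prefix = [1, 3, 5, 10, 13, 14]

(s=0,f=1) a[fast]=1=a[slow] dup → fast++
(s=0,f=2) a[fast]=1=a[slow] dup → fast++
(s=0,f=3) a[fast]=3≠a[slow]=1 write a[1]=3 → slow++,fast++
(s=1,f=4) a[fast]=3=a[slow] dup → fast++
(s=1,f=5) a[fast]=3=a[slow] dup → fast++
(s=1,f=6) a[fast]=5≠a[slow]=3 write a[2]=5 → slow++,fast++
(s=2,f=7) a[fast]=10≠a[slow]=5 write a[3]=10 → slow++,fast++
(s=3,f=8) a[fast]=13≠a[slow]=10 write a[4]=13 → slow++,fast++
(s=4,f=9) a[fast]=14≠a[slow]=13 write a[5]=14 → slow++,fast++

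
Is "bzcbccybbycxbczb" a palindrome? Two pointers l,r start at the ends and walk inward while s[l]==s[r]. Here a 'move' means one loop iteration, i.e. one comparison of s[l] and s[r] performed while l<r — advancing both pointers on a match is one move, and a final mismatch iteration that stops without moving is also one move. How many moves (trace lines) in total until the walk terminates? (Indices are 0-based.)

[0,15] 'b'=='b' → l++,r--
[1,14] 'z'=='z' → l++,r--
[2,13] 'c'=='c' → l++,r--
[3,12] 'b'=='b' → l++,r--
[4,11] 'c'!='x' → stop

5 moves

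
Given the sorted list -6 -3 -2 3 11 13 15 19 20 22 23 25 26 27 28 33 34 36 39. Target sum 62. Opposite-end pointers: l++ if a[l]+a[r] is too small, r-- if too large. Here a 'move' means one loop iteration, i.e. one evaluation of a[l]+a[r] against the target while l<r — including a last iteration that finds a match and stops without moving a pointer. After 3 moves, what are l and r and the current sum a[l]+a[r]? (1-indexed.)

l=1 r=19: -6+39=33 <62, l++
l=2 r=19: -3+39=36 <62, l++
l=3 r=19: -2+39=37 <62, l++

l=4, r=19, sum=42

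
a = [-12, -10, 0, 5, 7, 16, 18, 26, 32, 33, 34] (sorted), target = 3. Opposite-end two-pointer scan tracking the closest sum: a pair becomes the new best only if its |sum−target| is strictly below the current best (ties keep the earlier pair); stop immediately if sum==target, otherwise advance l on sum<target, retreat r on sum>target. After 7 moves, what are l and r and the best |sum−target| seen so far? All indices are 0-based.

l=1, r=4, best |Δ|=1

l=0 r=10: -12+34=22 d=19 *, r--
l=0 r=9: -12+33=21 d=18 *, r--
l=0 r=8: -12+32=20 d=17 *, r--
l=0 r=7: -12+26=14 d=11 *, r--
l=0 r=6: -12+18=6 d=3 *, r--
l=0 r=5: -12+16=4 d=1 *, r--
l=0 r=4: -12+7=-5 d=8, l++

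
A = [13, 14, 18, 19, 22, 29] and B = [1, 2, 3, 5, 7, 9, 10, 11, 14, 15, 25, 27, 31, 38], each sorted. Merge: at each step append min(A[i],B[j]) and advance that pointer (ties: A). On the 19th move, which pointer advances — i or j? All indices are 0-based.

i=0 j=0: A[i]=13>B[j]=1 take 1, j++
i=0 j=1: A[i]=13>B[j]=2 take 2, j++
i=0 j=2: A[i]=13>B[j]=3 take 3, j++
i=0 j=3: A[i]=13>B[j]=5 take 5, j++
i=0 j=4: A[i]=13>B[j]=7 take 7, j++
i=0 j=5: A[i]=13>B[j]=9 take 9, j++
i=0 j=6: A[i]=13>B[j]=10 take 10, j++
i=0 j=7: A[i]=13>B[j]=11 take 11, j++
i=0 j=8: A[i]=13<=B[j]=14 take 13, i++
i=1 j=8: A[i]=14<=B[j]=14 take 14, i++
i=2 j=8: A[i]=18>B[j]=14 take 14, j++
i=2 j=9: A[i]=18>B[j]=15 take 15, j++
i=2 j=10: A[i]=18<=B[j]=25 take 18, i++
i=3 j=10: A[i]=19<=B[j]=25 take 19, i++
i=4 j=10: A[i]=22<=B[j]=25 take 22, i++
i=5 j=10: A[i]=29>B[j]=25 take 25, j++
i=5 j=11: A[i]=29>B[j]=27 take 27, j++
i=5 j=12: A[i]=29<=B[j]=31 take 29, i++
i=6 j=12: A done, take B[j]=31, j++

j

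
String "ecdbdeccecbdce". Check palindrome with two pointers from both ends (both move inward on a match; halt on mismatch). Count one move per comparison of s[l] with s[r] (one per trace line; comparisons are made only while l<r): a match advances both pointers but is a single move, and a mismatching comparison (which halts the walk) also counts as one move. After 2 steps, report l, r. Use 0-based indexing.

[0,13] 'e'=='e' → l++,r--
[1,12] 'c'=='c' → l++,r--

l=2, r=11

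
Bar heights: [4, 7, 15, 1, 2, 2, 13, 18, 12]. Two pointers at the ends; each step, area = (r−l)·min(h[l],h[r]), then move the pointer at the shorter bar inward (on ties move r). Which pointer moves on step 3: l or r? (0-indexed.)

r

[0,8] min(4,12)*8=32 best=32 * → l++
[1,8] min(7,12)*7=49 best=49 * → l++
[2,8] min(15,12)*6=72 best=72 * → r--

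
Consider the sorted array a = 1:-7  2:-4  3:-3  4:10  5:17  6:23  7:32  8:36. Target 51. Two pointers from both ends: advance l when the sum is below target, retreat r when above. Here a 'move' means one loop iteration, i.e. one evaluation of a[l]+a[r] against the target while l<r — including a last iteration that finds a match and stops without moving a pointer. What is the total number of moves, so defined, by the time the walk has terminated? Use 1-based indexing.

l=1 r=8: -7+36=29 <51, l++
l=2 r=8: -4+36=32 <51, l++
l=3 r=8: -3+36=33 <51, l++
l=4 r=8: 10+36=46 <51, l++
l=5 r=8: 17+36=53 >51, r--
l=5 r=7: 17+32=49 <51, l++
l=6 r=7: 23+32=55 >51, r--

7 moves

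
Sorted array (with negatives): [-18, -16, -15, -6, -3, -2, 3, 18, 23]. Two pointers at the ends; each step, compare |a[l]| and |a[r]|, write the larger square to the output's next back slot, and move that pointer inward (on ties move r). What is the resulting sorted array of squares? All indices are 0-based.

[4, 9, 9, 36, 225, 256, 324, 324, 529]

[0,8] |-18|<=|23| out[8]=529 → r--
[0,7] |-18|<=|18| out[7]=324 → r--
[0,6] |-18|>|3| out[6]=324 → l++
[1,6] |-16|>|3| out[5]=256 → l++
[2,6] |-15|>|3| out[4]=225 → l++
[3,6] |-6|>|3| out[3]=36 → l++
[4,6] |-3|<=|3| out[2]=9 → r--
[4,5] |-3|>|-2| out[1]=9 → l++
[5,5] |-2|<=|-2| out[0]=4 → r--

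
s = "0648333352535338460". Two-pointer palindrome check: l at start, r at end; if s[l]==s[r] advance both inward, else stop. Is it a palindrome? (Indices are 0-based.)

[0,18] '0'=='0' → l++,r--
[1,17] '6'=='6' → l++,r--
[2,16] '4'=='4' → l++,r--
[3,15] '8'=='8' → l++,r--
[4,14] '3'=='3' → l++,r--
[5,13] '3'=='3' → l++,r--
[6,12] '3'!='5' → stop

not a palindrome (mismatch at 6,12)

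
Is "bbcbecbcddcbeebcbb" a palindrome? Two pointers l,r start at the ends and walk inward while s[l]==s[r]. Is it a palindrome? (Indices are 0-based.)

[0,17] 'b'=='b' → l++,r--
[1,16] 'b'=='b' → l++,r--
[2,15] 'c'=='c' → l++,r--
[3,14] 'b'=='b' → l++,r--
[4,13] 'e'=='e' → l++,r--
[5,12] 'c'!='e' → stop

not a palindrome (mismatch at 5,12)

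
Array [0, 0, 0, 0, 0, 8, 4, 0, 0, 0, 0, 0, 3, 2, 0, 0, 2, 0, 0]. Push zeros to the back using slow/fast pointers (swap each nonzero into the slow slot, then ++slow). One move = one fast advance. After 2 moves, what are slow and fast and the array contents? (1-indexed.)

slow=1, fast=3, a=[0, 0, 0, 0, 0, 8, 4, 0, 0, 0, 0, 0, 3, 2, 0, 0, 2, 0, 0]

(s=1,f=1) a[fast]=0 → fast++
(s=1,f=2) a[fast]=0 → fast++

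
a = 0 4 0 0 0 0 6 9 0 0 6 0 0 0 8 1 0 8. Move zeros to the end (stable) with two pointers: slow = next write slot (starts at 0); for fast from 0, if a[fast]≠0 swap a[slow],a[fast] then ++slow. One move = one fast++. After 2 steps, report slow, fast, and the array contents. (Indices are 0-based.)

slow=0 fast=0: a[fast]=0, fast++
slow=0 fast=1: a[fast]=4≠0 swap→a[0]=4, slow++,fast++

slow=1, fast=2, a=[4, 0, 0, 0, 0, 0, 6, 9, 0, 0, 6, 0, 0, 0, 8, 1, 0, 8]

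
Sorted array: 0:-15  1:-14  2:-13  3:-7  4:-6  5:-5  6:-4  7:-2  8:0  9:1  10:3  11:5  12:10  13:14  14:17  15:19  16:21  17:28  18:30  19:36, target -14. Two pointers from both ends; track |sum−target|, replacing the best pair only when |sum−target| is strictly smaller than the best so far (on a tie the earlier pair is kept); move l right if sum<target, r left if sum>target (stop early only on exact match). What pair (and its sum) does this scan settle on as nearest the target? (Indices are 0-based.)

l=0 r=19: -15+36=21 d=35 *, r--
l=0 r=18: -15+30=15 d=29 *, r--
l=0 r=17: -15+28=13 d=27 *, r--
l=0 r=16: -15+21=6 d=20 *, r--
l=0 r=15: -15+19=4 d=18 *, r--
l=0 r=14: -15+17=2 d=16 *, r--
l=0 r=13: -15+14=-1 d=13 *, r--
l=0 r=12: -15+10=-5 d=9 *, r--
l=0 r=11: -15+5=-10 d=4 *, r--
l=0 r=10: -15+3=-12 d=2 *, r--
l=0 r=9: -15+1=-14 d=0 *, stop

pair (-15, 1) with sum -14 (|Δ|=0)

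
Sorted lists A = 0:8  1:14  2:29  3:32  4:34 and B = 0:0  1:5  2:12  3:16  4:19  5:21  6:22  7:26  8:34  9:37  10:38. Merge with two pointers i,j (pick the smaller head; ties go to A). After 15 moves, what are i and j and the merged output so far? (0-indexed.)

i=0 j=0: A[i]=8>B[j]=0 take 0, j++
i=0 j=1: A[i]=8>B[j]=5 take 5, j++
i=0 j=2: A[i]=8<=B[j]=12 take 8, i++
i=1 j=2: A[i]=14>B[j]=12 take 12, j++
i=1 j=3: A[i]=14<=B[j]=16 take 14, i++
i=2 j=3: A[i]=29>B[j]=16 take 16, j++
i=2 j=4: A[i]=29>B[j]=19 take 19, j++
i=2 j=5: A[i]=29>B[j]=21 take 21, j++
i=2 j=6: A[i]=29>B[j]=22 take 22, j++
i=2 j=7: A[i]=29>B[j]=26 take 26, j++
i=2 j=8: A[i]=29<=B[j]=34 take 29, i++
i=3 j=8: A[i]=32<=B[j]=34 take 32, i++
i=4 j=8: A[i]=34<=B[j]=34 take 34, i++
i=5 j=8: A done, take B[j]=34, j++
i=5 j=9: A done, take B[j]=37, j++

i=5, j=10, merged so far=[0, 5, 8, 12, 14, 16, 19, 21, 22, 26, 29, 32, 34, 34, 37]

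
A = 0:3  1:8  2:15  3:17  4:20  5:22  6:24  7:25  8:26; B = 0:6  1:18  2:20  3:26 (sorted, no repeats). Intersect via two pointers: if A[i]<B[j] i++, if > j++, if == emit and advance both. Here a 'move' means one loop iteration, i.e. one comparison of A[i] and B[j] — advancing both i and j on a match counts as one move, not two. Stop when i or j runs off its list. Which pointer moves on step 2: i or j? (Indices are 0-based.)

[i=0,j=0] 3<6 → i++
[i=1,j=0] 8>6 → j++

j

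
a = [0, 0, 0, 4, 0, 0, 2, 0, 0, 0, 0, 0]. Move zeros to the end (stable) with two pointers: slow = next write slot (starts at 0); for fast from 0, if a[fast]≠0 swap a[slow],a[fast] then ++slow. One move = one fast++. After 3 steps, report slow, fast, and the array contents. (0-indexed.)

slow=0 fast=0: a[fast]=0, fast++
slow=0 fast=1: a[fast]=0, fast++
slow=0 fast=2: a[fast]=0, fast++

slow=0, fast=3, a=[0, 0, 0, 4, 0, 0, 2, 0, 0, 0, 0, 0]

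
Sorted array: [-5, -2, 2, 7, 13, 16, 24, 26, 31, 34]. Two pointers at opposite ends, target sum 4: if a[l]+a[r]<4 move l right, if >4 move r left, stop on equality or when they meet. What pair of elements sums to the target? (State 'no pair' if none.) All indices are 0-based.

no pair

l=0 r=9: -5+34=29 >4, r--
l=0 r=8: -5+31=26 >4, r--
l=0 r=7: -5+26=21 >4, r--
l=0 r=6: -5+24=19 >4, r--
l=0 r=5: -5+16=11 >4, r--
l=0 r=4: -5+13=8 >4, r--
l=0 r=3: -5+7=2 <4, l++
l=1 r=3: -2+7=5 >4, r--
l=1 r=2: -2+2=0 <4, l++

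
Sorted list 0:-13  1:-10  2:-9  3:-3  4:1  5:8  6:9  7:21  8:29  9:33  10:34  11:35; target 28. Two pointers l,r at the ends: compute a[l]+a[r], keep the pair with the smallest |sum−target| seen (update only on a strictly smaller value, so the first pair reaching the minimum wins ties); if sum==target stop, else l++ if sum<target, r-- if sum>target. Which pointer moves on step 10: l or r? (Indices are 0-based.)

l=0 r=11: -13+35=22 d=6 *, l++
l=1 r=11: -10+35=25 d=3 *, l++
l=2 r=11: -9+35=26 d=2 *, l++
l=3 r=11: -3+35=32 d=4, r--
l=3 r=10: -3+34=31 d=3, r--
l=3 r=9: -3+33=30 d=2, r--
l=3 r=8: -3+29=26 d=2, l++
l=4 r=8: 1+29=30 d=2, r--
l=4 r=7: 1+21=22 d=6, l++
l=5 r=7: 8+21=29 d=1 *, r--

r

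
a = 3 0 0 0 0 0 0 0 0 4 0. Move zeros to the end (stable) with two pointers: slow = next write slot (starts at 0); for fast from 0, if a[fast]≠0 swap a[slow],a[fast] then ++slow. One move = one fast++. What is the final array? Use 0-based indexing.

slow=0 fast=0: a[fast]=3≠0 swap→a[0]=3, slow++,fast++
slow=1 fast=1: a[fast]=0, fast++
slow=1 fast=2: a[fast]=0, fast++
slow=1 fast=3: a[fast]=0, fast++
slow=1 fast=4: a[fast]=0, fast++
slow=1 fast=5: a[fast]=0, fast++
slow=1 fast=6: a[fast]=0, fast++
slow=1 fast=7: a[fast]=0, fast++
slow=1 fast=8: a[fast]=0, fast++
slow=1 fast=9: a[fast]=4≠0 swap→a[1]=4, slow++,fast++
slow=2 fast=10: a[fast]=0, fast++

[3, 4, 0, 0, 0, 0, 0, 0, 0, 0, 0]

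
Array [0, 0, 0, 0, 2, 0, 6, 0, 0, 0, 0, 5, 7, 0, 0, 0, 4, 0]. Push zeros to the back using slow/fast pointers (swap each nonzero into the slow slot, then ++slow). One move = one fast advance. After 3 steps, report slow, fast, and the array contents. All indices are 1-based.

slow=1, fast=4, a=[0, 0, 0, 0, 2, 0, 6, 0, 0, 0, 0, 5, 7, 0, 0, 0, 4, 0]

(s=1,f=1) a[fast]=0 → fast++
(s=1,f=2) a[fast]=0 → fast++
(s=1,f=3) a[fast]=0 → fast++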